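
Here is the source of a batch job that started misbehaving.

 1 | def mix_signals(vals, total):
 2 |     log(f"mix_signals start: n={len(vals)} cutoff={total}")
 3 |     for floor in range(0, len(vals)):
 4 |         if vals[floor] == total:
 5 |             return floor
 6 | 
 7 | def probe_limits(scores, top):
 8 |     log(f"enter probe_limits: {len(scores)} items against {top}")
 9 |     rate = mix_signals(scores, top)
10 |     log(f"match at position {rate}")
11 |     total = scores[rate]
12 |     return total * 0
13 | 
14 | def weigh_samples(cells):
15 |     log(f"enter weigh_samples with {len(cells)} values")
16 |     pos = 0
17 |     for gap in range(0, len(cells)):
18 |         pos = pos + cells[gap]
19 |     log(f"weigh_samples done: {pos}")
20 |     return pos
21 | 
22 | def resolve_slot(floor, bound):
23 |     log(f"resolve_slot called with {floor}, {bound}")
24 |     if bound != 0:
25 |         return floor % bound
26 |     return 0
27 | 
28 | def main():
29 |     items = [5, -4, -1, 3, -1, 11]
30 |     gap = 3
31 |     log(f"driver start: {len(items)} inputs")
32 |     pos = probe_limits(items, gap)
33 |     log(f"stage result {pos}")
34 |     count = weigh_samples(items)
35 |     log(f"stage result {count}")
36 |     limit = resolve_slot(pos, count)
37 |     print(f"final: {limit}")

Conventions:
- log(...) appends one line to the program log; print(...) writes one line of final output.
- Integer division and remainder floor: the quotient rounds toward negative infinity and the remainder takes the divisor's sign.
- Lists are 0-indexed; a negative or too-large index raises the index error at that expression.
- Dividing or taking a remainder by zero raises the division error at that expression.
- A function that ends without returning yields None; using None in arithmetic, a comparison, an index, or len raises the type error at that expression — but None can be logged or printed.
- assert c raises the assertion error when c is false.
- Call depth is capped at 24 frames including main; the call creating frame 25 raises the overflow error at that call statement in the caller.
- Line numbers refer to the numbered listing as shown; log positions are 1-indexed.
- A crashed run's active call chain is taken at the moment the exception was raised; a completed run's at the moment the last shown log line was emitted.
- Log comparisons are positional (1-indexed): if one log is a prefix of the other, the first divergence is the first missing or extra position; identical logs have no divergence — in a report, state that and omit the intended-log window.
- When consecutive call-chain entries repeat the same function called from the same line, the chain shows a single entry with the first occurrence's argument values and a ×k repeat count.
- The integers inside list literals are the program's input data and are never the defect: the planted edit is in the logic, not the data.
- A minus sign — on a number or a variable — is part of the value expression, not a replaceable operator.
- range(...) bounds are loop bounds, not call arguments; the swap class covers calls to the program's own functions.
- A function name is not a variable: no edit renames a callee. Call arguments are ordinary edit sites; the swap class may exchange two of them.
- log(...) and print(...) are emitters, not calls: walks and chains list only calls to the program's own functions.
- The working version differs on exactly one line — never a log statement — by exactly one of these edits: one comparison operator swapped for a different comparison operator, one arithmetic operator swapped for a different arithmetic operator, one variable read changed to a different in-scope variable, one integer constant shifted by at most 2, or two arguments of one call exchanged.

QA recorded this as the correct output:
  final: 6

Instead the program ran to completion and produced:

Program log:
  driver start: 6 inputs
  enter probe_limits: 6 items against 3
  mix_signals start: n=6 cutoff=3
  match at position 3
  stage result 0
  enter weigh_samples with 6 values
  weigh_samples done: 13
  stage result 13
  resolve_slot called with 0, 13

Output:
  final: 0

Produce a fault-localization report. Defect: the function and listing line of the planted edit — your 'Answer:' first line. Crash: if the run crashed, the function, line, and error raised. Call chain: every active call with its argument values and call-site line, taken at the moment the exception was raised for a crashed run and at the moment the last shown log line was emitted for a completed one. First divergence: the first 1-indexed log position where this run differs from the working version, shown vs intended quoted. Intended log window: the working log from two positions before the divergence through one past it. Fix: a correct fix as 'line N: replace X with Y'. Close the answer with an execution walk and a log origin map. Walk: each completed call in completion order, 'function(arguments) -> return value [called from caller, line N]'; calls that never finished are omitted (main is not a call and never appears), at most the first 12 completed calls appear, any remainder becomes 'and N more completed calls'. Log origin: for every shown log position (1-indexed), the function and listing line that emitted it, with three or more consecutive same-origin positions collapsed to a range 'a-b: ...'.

Answer: the defect is in probe_limits at line 12.
The tell: The earliest visible damage is log position 5 — 'stage result 0' rather than the intended 'stage result 6'.
Call chain: main -> resolve_slot(0, 13) (called at line 36).
First divergence: position 5 — the shown line 'stage result 0' should read 'stage result 6'.
Intended log window:
  3: mix_signals start: n=6 cutoff=3
  4: match at position 3
  5: stage result 6
  6: enter weigh_samples with 6 values
Execution walk:
  mix_signals([5, -4, -1, 3, -1, 11], 3) -> 3  [called from probe_limits, line 9]
  probe_limits([5, -4, -1, 3, -1, 11], 3) -> 0  [called from main, line 32]
  weigh_samples([5, -4, -1, 3, -1, 11]) -> 13  [called from main, line 34]
  resolve_slot(0, 13) -> 0  [called from main, line 36]
Log line origins:
  1: logged in main at line 31
  2: logged in probe_limits at line 8
  3: logged in mix_signals at line 2
  4: logged in probe_limits at line 10
  5: logged in main at line 33
  6: logged in weigh_samples at line 15
  7: logged in weigh_samples at line 19
  8: logged in main at line 35
  9: logged in resolve_slot at line 23
A correct fix: line 12: replace `0` with `2`.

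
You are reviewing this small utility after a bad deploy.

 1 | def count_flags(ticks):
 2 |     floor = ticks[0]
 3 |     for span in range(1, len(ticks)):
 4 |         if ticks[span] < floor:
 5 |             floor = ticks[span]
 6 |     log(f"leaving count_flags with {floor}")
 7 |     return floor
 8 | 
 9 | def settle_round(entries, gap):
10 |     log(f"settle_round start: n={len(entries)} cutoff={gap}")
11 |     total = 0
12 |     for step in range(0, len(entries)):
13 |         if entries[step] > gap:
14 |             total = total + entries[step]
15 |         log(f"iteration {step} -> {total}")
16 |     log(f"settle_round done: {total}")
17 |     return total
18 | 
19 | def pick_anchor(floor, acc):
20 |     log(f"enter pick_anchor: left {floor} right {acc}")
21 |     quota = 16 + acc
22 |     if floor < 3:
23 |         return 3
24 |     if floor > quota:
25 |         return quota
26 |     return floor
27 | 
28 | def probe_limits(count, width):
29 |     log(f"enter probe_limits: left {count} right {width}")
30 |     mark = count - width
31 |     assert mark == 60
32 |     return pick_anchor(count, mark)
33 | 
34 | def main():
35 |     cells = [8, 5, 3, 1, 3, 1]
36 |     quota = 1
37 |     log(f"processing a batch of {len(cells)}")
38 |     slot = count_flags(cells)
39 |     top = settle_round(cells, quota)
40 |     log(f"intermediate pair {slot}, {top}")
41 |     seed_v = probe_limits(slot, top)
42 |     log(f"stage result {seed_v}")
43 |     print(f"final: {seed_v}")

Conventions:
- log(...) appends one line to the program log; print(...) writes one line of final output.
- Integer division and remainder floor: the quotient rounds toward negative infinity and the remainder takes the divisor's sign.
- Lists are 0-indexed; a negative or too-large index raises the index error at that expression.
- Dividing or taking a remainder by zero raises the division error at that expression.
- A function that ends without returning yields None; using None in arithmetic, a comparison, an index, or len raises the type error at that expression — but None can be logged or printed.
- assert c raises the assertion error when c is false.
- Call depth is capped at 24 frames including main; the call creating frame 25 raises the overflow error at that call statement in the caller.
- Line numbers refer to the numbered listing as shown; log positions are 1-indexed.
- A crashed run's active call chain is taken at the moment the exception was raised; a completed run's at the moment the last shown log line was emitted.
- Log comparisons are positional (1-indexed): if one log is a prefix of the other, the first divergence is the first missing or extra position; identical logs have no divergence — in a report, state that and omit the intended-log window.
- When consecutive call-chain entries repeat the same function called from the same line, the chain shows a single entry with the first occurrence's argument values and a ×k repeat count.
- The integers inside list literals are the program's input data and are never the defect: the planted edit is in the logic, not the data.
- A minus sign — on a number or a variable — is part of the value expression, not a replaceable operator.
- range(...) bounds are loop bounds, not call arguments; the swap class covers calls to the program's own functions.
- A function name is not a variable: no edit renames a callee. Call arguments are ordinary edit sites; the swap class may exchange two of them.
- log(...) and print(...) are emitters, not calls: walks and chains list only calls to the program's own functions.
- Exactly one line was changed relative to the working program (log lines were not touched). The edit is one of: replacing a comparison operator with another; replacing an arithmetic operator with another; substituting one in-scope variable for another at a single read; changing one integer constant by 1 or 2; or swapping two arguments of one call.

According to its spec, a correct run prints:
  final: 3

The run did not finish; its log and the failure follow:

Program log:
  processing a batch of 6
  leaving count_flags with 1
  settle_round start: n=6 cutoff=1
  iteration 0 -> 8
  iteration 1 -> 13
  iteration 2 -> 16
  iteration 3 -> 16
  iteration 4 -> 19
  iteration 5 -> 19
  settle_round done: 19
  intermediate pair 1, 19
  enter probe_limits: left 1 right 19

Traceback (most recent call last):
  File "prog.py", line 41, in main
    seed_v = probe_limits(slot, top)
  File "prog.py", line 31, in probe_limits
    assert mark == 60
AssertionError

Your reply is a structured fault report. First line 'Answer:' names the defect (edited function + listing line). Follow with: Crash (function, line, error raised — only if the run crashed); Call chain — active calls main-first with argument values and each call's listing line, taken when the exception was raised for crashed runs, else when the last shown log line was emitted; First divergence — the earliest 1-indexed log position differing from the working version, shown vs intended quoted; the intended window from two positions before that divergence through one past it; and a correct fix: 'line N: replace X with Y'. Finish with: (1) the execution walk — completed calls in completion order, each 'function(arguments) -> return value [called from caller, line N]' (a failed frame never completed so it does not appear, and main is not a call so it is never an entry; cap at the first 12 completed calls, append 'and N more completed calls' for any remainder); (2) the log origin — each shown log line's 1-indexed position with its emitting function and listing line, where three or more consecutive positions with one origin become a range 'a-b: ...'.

Answer: the defect is in probe_limits at line 31.
Key fact: A complete run would log 'enter pick_anchor: left 1 right -18' next, but this one stopped at 12 lines.
Crash: probe_limits, line 31, AssertionError.
Call chain: main -> probe_limits(1, 19) (called at line 41).
First divergence: position 13; the shown log stops at 12 lines while the working version next logs 'enter pick_anchor: left 1 right -18'.
Intended log window:
  11: intermediate pair 1, 19
  12: enter probe_limits: left 1 right 19
  13: enter pick_anchor: left 1 right -18
  14: stage result 3
Execution walk:
  count_flags([8, 5, 3, 1, 3, 1]) -> 1  [called from main, line 38]
  settle_round([8, 5, 3, 1, 3, 1], 1) -> 19  [called from main, line 39]
Log origin:
  1 — main, line 37
  2 — count_flags, line 6
  3 — settle_round, line 10
  4-9 — settle_round, line 15
  10 — settle_round, line 16
  11 — main, line 40
  12 — probe_limits, line 29
A correct fix: line 31: replace `==` with `<=`.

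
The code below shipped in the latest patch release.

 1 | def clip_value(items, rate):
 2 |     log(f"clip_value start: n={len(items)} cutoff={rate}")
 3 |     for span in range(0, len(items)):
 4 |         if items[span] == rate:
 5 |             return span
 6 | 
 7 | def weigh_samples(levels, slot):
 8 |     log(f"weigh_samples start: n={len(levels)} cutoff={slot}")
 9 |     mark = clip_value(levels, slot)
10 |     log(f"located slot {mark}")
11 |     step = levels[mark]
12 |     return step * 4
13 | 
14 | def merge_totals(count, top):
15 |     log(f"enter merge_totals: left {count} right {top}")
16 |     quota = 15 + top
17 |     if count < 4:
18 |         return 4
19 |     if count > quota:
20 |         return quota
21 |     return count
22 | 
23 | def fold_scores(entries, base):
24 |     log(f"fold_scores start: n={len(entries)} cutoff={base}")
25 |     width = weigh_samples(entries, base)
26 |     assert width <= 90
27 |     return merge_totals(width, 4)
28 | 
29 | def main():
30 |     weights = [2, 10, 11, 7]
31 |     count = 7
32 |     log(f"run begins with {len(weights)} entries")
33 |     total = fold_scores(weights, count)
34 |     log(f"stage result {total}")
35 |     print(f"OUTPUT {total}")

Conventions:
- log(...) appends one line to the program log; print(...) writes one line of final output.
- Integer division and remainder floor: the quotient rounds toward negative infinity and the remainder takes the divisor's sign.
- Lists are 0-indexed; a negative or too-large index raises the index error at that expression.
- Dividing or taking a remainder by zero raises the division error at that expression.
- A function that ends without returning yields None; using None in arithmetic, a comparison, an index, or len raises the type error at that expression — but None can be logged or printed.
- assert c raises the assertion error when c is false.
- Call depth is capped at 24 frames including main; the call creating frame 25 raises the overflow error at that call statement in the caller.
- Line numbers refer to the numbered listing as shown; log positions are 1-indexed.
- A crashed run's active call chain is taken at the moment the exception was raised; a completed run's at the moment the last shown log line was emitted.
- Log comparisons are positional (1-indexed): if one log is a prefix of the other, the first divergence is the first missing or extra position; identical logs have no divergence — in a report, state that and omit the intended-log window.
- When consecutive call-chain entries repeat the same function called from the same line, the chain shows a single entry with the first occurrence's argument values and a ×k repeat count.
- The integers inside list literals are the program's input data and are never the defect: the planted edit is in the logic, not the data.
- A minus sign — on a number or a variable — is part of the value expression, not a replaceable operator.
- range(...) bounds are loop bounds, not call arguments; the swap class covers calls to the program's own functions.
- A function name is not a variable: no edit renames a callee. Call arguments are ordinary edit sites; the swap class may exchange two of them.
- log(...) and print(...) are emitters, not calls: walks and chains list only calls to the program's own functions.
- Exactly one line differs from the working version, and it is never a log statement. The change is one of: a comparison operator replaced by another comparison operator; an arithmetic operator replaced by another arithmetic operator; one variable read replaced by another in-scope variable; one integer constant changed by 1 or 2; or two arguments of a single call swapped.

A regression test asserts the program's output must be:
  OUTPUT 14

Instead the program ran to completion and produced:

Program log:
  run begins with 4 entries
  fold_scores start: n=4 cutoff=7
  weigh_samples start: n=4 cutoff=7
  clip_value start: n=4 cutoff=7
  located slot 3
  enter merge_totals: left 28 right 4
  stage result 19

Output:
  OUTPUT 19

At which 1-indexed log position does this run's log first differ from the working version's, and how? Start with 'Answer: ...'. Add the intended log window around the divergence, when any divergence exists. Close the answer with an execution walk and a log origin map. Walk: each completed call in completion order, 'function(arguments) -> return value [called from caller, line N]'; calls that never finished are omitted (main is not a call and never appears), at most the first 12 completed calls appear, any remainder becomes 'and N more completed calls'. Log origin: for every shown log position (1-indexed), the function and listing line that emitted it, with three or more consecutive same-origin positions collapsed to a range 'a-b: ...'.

Answer: position 6 — the shown line 'enter merge_totals: left 28 right 4' should read 'enter merge_totals: left 14 right 4'.
Intended log window:
  4: clip_value start: n=4 cutoff=7
  5: located slot 3
  6: enter merge_totals: left 14 right 4
  7: stage result 14
Execution walk:
  clip_value([2, 10, 11, 7], 7) -> 3  [called from weigh_samples, line 9]
  weigh_samples([2, 10, 11, 7], 7) -> 28  [called from fold_scores, line 25]
  merge_totals(28, 4) -> 19  [called from fold_scores, line 27]
  fold_scores([2, 10, 11, 7], 7) -> 19  [called from main, line 33]
Origin of each log line:
  1 — main, line 32
  2 — fold_scores, line 24
  3 — weigh_samples, line 8
  4 — clip_value, line 2
  5 — weigh_samples, line 10
  6 — merge_totals, line 15
  7 — main, line 34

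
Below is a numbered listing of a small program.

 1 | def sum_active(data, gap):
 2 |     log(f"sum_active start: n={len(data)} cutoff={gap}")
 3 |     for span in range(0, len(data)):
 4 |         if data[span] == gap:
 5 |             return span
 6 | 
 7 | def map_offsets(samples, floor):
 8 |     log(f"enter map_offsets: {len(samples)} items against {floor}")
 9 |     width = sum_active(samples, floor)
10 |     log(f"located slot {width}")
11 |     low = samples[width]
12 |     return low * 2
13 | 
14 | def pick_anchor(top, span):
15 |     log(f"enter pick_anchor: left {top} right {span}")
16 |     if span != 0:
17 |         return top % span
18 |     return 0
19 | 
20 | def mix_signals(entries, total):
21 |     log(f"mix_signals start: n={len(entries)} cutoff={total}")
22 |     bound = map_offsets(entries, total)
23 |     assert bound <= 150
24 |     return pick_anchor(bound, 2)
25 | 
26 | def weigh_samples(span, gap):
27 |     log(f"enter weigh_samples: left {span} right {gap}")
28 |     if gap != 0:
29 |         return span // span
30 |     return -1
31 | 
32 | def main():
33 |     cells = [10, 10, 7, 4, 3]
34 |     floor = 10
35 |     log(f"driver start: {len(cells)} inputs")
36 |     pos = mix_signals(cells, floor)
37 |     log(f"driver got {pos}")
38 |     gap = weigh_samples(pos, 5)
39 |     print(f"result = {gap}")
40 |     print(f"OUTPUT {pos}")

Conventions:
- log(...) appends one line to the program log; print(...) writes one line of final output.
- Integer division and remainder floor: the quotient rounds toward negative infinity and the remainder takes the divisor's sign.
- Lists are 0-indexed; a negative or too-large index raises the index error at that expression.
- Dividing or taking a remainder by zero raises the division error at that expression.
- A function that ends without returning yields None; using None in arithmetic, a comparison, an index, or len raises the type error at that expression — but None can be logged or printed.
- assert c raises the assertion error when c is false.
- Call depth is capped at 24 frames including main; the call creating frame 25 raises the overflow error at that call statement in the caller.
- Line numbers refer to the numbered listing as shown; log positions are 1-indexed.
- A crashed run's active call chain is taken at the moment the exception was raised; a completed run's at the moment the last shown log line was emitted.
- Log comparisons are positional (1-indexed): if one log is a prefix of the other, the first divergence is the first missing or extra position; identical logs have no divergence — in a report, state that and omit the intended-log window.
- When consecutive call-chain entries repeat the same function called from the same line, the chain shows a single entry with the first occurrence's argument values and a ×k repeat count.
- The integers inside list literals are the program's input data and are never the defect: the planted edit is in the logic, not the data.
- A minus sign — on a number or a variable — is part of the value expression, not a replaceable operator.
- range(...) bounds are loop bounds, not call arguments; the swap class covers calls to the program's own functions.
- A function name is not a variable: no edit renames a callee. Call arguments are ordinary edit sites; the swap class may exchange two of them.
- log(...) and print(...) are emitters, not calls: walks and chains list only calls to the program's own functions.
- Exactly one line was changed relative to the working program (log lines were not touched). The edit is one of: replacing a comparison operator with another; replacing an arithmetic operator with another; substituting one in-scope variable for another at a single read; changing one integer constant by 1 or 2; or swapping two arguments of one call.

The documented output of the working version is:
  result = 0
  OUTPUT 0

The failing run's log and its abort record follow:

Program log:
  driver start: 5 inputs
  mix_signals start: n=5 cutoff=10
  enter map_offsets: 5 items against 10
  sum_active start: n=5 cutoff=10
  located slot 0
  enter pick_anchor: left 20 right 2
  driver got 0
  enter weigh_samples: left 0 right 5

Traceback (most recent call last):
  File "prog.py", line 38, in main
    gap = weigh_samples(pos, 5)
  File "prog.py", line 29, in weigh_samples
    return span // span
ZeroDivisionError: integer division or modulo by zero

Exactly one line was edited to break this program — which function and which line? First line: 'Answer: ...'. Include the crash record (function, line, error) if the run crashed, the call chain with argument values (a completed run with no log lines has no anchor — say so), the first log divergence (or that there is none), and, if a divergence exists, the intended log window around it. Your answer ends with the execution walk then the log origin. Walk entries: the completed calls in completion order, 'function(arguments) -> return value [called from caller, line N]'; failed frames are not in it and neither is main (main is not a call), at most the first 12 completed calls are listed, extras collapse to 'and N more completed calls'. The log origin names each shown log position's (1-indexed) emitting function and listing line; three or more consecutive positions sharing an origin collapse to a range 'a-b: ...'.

Answer: the defect is in weigh_samples at line 29.
Core observation: All emitted log lines are correct; the crash alone marks the defect.
Crash: weigh_samples, line 29, ZeroDivisionError.
Call chain: main -> weigh_samples(0, 5) (called at line 38).
First divergence: none; the two logs match at every position.
Execution walk:
  sum_active([10, 10, 7, 4, 3], 10) -> 0  [called from map_offsets, line 9]
  map_offsets([10, 10, 7, 4, 3], 10) -> 20  [called from mix_signals, line 22]
  pick_anchor(20, 2) -> 0  [called from mix_signals, line 24]
  mix_signals([10, 10, 7, 4, 3], 10) -> 0  [called from main, line 36]
Log origin:
  1: from main, line 35
  2: from mix_signals, line 21
  3: from map_offsets, line 8
  4: from sum_active, line 2
  5: from map_offsets, line 10
  6: from pick_anchor, line 15
  7: from main, line 37
  8: from weigh_samples, line 27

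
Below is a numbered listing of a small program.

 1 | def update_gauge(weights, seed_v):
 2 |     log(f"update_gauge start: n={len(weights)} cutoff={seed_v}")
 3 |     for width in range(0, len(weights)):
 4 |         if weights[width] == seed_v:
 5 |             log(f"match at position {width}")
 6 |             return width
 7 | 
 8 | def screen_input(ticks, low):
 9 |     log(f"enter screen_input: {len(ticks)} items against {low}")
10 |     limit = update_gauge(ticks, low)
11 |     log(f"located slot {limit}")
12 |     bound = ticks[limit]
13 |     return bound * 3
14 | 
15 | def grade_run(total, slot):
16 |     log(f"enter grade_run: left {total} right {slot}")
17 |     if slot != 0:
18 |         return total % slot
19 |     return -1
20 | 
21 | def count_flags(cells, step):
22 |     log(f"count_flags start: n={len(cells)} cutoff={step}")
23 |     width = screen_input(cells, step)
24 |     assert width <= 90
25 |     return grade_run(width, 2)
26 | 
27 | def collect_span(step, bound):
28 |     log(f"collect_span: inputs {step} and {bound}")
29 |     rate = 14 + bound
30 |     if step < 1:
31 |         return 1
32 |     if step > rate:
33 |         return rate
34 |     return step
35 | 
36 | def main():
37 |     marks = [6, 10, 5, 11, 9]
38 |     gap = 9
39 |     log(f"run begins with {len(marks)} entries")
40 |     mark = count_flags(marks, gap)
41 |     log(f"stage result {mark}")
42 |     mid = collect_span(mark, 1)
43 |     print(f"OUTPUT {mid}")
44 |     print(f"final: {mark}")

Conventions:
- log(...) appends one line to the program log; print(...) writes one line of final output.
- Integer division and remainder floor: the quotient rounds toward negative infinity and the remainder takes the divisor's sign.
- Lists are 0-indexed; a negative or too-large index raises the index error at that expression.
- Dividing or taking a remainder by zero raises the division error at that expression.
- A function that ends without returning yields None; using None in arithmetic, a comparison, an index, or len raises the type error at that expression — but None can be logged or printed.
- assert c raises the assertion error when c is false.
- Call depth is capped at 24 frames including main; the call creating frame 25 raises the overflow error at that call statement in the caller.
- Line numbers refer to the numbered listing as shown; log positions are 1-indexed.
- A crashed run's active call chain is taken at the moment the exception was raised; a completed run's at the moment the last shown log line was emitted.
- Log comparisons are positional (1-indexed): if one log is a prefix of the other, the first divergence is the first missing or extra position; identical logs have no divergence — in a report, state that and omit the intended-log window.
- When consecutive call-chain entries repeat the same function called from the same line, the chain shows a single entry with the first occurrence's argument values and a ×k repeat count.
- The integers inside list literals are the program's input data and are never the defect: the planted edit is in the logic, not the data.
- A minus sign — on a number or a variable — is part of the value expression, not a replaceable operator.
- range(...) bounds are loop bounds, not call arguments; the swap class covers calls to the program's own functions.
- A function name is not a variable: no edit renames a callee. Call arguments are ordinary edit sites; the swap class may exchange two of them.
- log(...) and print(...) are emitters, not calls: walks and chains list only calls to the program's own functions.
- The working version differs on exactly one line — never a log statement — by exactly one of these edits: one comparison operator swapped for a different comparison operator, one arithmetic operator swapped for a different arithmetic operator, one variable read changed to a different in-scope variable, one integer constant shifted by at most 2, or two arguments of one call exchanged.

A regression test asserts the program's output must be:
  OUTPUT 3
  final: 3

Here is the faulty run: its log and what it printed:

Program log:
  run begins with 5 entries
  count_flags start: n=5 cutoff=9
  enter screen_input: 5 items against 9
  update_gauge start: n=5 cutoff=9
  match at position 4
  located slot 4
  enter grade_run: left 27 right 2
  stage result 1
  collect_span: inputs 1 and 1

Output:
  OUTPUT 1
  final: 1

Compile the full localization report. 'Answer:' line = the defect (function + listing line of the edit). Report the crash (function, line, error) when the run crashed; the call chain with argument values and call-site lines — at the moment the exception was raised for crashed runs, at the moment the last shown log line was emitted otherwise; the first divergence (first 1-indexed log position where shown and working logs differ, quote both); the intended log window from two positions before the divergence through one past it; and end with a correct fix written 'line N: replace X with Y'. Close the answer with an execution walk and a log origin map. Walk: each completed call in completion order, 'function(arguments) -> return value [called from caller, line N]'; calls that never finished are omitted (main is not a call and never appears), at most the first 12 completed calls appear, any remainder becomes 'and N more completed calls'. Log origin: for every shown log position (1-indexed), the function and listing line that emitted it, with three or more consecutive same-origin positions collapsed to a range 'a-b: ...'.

Answer: the defect is in count_flags at line 25.
Key observation: Position 7 is the first bad log line: 'enter grade_run: left 27 right 2' should read 'enter grade_run: left 27 right 4'.
Call chain: main -> collect_span(1, 1) (called at line 42).
First divergence: position 7 — the shown line 'enter grade_run: left 27 right 2' should read 'enter grade_run: left 27 right 4'.
Intended log window:
  5: match at position 4
  6: located slot 4
  7: enter grade_run: left 27 right 4
  8: stage result 3
Execution walk:
  update_gauge([6, 10, 5, 11, 9], 9) -> 4  [called from screen_input, line 10]
  screen_input([6, 10, 5, 11, 9], 9) -> 27  [called from count_flags, line 23]
  grade_run(27, 2) -> 1  [called from count_flags, line 25]
  count_flags([6, 10, 5, 11, 9], 9) -> 1  [called from main, line 40]
  collect_span(1, 1) -> 1  [called from main, line 42]
Origin of each log line:
  1 — main, line 39
  2 — count_flags, line 22
  3 — screen_input, line 9
  4 — update_gauge, line 2
  5 — update_gauge, line 5
  6 — screen_input, line 11
  7 — grade_run, line 16
  8 — main, line 41
  9 — collect_span, line 28
A correct fix: line 25: replace `2` with `4`.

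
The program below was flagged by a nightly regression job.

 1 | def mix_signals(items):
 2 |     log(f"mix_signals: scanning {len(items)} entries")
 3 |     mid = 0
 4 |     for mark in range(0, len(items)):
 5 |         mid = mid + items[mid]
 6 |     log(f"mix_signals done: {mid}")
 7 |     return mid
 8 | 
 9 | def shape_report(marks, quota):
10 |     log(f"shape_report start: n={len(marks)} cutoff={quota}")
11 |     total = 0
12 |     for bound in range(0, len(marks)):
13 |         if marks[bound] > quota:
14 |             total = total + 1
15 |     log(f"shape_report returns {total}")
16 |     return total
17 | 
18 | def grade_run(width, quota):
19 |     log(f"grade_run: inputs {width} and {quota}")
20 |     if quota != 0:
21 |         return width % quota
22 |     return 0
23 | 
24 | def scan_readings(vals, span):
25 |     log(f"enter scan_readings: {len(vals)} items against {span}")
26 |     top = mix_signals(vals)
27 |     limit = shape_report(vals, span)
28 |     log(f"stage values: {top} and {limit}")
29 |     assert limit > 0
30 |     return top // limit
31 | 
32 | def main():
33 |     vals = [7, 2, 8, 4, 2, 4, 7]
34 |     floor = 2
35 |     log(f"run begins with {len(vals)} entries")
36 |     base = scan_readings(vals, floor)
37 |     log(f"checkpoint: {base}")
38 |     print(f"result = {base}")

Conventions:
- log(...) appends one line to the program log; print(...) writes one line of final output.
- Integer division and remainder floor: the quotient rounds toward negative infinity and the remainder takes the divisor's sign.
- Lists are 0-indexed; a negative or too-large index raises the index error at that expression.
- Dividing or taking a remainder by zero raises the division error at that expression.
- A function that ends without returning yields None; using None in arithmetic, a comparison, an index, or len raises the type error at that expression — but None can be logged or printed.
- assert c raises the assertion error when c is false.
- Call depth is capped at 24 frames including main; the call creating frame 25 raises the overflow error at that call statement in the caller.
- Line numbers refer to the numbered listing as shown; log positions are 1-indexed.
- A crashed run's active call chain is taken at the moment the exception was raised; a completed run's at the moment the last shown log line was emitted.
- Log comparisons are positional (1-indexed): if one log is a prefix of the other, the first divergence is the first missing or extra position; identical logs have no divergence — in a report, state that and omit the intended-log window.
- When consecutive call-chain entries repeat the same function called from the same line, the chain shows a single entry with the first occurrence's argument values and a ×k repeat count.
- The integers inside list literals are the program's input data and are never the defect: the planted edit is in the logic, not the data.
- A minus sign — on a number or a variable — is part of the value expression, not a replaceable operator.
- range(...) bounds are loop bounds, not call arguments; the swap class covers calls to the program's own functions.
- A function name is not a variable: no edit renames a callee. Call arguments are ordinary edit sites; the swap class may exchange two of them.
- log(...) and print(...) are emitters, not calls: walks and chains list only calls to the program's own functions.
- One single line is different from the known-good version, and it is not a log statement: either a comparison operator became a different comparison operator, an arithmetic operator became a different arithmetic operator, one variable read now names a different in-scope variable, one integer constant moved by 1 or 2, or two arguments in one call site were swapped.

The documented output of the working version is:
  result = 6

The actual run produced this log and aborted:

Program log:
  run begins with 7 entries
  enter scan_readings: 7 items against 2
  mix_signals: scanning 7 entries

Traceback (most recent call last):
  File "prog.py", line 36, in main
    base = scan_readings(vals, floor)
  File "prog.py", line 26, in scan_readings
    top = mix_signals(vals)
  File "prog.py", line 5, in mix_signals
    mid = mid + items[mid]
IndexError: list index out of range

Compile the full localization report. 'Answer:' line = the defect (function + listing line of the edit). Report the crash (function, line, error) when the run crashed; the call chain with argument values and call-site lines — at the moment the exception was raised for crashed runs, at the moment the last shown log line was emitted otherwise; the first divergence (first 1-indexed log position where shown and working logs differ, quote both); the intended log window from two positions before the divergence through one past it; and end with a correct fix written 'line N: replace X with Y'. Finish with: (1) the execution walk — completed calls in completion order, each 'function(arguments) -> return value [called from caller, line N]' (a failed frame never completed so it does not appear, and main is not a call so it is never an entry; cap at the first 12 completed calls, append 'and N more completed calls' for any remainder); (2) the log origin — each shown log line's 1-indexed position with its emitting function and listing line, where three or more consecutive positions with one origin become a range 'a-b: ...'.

Answer: the defect is in mix_signals at line 5.
The tell: The shown log is a 3-line prefix of the intended one, whose next entry is 'mix_signals done: 34'.
Crash: mix_signals, line 5, IndexError.
Call chain: main -> scan_readings([7, 2, 8, 4, 2, 4, 7], 2) (called at line 36) -> mix_signals([7, 2, 8, 4, 2, 4, 7]) (called at line 26).
First divergence: position 4 — the faulty run's log ends after 3 lines; the working version continues with 'mix_signals done: 34'.
Intended log window:
  2: enter scan_readings: 7 items against 2
  3: mix_signals: scanning 7 entries
  4: mix_signals done: 34
  5: shape_report start: n=7 cutoff=2
Execution walk:
  (no call completed)
Log line origins:
  1: emitted by main (line 35)
  2: emitted by scan_readings (line 25)
  3: emitted by mix_signals (line 2)
A correct fix: line 5: replace `items[mid]` with `items[mark]`.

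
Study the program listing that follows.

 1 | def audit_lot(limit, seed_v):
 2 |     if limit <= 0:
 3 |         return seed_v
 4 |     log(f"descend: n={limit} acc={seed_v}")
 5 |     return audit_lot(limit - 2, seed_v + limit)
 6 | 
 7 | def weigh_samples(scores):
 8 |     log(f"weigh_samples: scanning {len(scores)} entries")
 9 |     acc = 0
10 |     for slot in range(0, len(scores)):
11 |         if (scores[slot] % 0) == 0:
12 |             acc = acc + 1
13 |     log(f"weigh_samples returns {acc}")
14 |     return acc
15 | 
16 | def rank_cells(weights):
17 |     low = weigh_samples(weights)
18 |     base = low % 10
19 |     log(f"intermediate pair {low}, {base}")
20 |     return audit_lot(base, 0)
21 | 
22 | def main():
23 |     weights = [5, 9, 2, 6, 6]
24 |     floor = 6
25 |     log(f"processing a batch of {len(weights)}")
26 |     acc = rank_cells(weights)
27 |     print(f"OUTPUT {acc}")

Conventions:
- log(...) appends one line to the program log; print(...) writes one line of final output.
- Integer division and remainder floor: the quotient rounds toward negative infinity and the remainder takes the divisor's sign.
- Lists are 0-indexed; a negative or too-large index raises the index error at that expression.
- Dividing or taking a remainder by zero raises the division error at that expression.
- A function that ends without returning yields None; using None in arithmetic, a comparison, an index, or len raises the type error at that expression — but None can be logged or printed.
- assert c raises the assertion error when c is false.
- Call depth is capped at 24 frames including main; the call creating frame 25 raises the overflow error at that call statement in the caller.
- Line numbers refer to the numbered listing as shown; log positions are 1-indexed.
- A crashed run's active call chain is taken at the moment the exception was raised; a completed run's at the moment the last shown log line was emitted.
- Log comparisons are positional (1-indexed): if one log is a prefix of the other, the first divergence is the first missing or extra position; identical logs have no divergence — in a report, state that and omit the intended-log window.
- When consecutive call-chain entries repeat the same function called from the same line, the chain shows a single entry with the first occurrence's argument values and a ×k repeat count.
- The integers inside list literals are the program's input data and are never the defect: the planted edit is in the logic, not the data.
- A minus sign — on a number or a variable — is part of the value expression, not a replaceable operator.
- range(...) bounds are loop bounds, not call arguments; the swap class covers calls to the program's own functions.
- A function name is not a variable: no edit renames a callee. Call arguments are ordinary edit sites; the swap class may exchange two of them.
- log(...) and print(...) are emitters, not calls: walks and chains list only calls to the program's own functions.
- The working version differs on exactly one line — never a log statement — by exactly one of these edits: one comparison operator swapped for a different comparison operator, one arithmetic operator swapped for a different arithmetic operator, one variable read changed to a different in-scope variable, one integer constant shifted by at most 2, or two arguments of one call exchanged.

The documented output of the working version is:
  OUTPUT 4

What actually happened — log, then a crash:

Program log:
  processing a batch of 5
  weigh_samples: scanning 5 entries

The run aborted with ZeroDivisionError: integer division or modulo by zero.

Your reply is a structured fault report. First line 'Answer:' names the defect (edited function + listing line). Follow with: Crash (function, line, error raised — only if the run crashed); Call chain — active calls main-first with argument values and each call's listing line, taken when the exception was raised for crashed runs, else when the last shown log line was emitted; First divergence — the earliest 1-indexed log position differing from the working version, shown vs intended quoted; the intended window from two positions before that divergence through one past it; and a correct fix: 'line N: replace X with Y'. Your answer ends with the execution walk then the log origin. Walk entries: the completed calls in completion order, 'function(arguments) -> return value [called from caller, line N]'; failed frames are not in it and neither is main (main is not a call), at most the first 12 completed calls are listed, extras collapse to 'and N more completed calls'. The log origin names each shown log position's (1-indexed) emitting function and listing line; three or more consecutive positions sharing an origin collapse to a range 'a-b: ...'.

Answer: the defect is in weigh_samples at line 11.
Key fact: The log ends early — 2 lines, where the working version next logs 'weigh_samples returns 3'.
Crash: weigh_samples, line 11, ZeroDivisionError.
Call chain: main -> rank_cells([5, 9, 2, 6, 6]) (called at line 26) -> weigh_samples([5, 9, 2, 6, 6]) (called at line 17).
First divergence: position 3 — after 2 matching lines the faulty run goes silent; intended next line 'weigh_samples returns 3'.
Intended log window:
  1: processing a batch of 5
  2: weigh_samples: scanning 5 entries
  3: weigh_samples returns 3
  4: intermediate pair 3, 3
Execution walk:
  (no call completed)
Origin of each log line:
  1: from main, line 25
  2: from weigh_samples, line 8
A correct fix: line 11: replace `scores[slot] % 0` with `scores[slot] % 2`.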